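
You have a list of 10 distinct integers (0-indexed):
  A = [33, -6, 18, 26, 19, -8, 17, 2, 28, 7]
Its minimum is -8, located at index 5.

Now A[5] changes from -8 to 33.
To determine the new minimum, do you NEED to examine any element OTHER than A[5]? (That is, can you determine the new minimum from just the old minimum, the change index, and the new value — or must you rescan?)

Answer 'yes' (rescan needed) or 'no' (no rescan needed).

Old min = -8 at index 5
Change at index 5: -8 -> 33
Index 5 WAS the min and new value 33 > old min -8. Must rescan other elements to find the new min.
Needs rescan: yes

Answer: yes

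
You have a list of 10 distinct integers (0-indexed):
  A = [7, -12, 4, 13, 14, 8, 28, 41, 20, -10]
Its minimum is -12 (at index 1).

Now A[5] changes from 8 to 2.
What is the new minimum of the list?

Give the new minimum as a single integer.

Old min = -12 (at index 1)
Change: A[5] 8 -> 2
Changed element was NOT the old min.
  New min = min(old_min, new_val) = min(-12, 2) = -12

Answer: -12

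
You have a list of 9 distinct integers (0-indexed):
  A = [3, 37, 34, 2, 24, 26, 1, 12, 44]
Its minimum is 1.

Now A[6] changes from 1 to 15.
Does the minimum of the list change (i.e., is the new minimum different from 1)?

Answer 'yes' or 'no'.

Old min = 1
Change: A[6] 1 -> 15
Changed element was the min; new min must be rechecked.
New min = 2; changed? yes

Answer: yes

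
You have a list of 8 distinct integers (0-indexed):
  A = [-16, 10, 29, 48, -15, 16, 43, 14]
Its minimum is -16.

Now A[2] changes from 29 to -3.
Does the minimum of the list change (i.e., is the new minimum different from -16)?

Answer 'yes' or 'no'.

Old min = -16
Change: A[2] 29 -> -3
Changed element was NOT the min; min changes only if -3 < -16.
New min = -16; changed? no

Answer: no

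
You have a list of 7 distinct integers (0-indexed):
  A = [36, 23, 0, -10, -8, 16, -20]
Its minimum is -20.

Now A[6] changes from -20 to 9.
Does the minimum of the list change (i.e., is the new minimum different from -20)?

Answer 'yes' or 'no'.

Old min = -20
Change: A[6] -20 -> 9
Changed element was the min; new min must be rechecked.
New min = -10; changed? yes

Answer: yes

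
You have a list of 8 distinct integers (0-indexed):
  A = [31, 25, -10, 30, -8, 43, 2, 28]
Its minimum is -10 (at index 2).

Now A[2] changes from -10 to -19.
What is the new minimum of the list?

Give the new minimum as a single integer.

Answer: -19

Derivation:
Old min = -10 (at index 2)
Change: A[2] -10 -> -19
Changed element WAS the min. Need to check: is -19 still <= all others?
  Min of remaining elements: -8
  New min = min(-19, -8) = -19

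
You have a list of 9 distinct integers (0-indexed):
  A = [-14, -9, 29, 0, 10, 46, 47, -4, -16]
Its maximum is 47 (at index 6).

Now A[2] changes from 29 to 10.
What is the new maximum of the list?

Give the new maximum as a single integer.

Old max = 47 (at index 6)
Change: A[2] 29 -> 10
Changed element was NOT the old max.
  New max = max(old_max, new_val) = max(47, 10) = 47

Answer: 47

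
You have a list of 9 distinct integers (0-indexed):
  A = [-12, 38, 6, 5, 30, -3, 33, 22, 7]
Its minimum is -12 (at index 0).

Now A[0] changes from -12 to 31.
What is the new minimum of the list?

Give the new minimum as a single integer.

Old min = -12 (at index 0)
Change: A[0] -12 -> 31
Changed element WAS the min. Need to check: is 31 still <= all others?
  Min of remaining elements: -3
  New min = min(31, -3) = -3

Answer: -3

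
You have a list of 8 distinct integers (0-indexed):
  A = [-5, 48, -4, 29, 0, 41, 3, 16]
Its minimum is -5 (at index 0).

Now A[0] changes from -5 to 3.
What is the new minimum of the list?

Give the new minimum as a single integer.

Answer: -4

Derivation:
Old min = -5 (at index 0)
Change: A[0] -5 -> 3
Changed element WAS the min. Need to check: is 3 still <= all others?
  Min of remaining elements: -4
  New min = min(3, -4) = -4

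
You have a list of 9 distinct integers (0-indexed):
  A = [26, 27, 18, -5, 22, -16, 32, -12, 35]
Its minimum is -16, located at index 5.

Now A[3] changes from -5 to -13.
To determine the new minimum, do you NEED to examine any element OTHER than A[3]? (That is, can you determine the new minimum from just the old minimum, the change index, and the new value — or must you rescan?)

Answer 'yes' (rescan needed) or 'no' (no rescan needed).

Old min = -16 at index 5
Change at index 3: -5 -> -13
Index 3 was NOT the min. New min = min(-16, -13). No rescan of other elements needed.
Needs rescan: no

Answer: no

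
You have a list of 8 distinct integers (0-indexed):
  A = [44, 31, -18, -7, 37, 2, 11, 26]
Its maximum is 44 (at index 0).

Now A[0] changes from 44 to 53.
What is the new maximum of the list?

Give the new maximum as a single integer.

Answer: 53

Derivation:
Old max = 44 (at index 0)
Change: A[0] 44 -> 53
Changed element WAS the max -> may need rescan.
  Max of remaining elements: 37
  New max = max(53, 37) = 53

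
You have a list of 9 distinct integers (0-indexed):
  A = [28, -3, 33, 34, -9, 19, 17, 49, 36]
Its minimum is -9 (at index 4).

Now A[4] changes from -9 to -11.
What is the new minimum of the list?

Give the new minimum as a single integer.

Answer: -11

Derivation:
Old min = -9 (at index 4)
Change: A[4] -9 -> -11
Changed element WAS the min. Need to check: is -11 still <= all others?
  Min of remaining elements: -3
  New min = min(-11, -3) = -11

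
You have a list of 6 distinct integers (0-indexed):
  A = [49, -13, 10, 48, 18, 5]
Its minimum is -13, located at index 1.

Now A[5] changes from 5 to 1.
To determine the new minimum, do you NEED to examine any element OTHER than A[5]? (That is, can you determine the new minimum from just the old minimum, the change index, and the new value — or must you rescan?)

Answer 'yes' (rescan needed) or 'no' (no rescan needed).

Answer: no

Derivation:
Old min = -13 at index 1
Change at index 5: 5 -> 1
Index 5 was NOT the min. New min = min(-13, 1). No rescan of other elements needed.
Needs rescan: no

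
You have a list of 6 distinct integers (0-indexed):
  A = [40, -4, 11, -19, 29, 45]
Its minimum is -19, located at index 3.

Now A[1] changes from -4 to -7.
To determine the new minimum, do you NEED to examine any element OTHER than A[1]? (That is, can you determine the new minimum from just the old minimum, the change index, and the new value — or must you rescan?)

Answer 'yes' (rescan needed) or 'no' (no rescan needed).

Old min = -19 at index 3
Change at index 1: -4 -> -7
Index 1 was NOT the min. New min = min(-19, -7). No rescan of other elements needed.
Needs rescan: no

Answer: no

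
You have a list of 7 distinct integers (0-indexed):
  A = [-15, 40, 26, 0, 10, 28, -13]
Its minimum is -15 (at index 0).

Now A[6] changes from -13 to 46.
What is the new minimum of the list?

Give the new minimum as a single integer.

Old min = -15 (at index 0)
Change: A[6] -13 -> 46
Changed element was NOT the old min.
  New min = min(old_min, new_val) = min(-15, 46) = -15

Answer: -15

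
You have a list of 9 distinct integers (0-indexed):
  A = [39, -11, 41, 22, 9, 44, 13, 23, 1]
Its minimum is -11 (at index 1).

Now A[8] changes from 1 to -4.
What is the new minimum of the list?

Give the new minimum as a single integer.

Answer: -11

Derivation:
Old min = -11 (at index 1)
Change: A[8] 1 -> -4
Changed element was NOT the old min.
  New min = min(old_min, new_val) = min(-11, -4) = -11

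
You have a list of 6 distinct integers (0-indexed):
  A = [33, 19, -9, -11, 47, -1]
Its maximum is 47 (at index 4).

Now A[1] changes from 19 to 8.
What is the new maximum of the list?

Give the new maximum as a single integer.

Old max = 47 (at index 4)
Change: A[1] 19 -> 8
Changed element was NOT the old max.
  New max = max(old_max, new_val) = max(47, 8) = 47

Answer: 47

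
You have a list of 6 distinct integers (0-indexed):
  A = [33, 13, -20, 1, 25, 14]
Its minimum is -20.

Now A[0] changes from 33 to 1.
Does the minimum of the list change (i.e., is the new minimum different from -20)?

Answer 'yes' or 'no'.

Answer: no

Derivation:
Old min = -20
Change: A[0] 33 -> 1
Changed element was NOT the min; min changes only if 1 < -20.
New min = -20; changed? no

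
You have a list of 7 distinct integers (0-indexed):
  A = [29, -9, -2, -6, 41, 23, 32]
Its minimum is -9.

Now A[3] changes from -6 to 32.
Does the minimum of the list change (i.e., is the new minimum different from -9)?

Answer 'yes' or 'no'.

Answer: no

Derivation:
Old min = -9
Change: A[3] -6 -> 32
Changed element was NOT the min; min changes only if 32 < -9.
New min = -9; changed? no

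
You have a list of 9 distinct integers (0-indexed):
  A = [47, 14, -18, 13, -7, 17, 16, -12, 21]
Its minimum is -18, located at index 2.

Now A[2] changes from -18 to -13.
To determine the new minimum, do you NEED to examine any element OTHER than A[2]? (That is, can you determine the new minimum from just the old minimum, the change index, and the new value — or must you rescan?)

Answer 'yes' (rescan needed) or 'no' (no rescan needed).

Old min = -18 at index 2
Change at index 2: -18 -> -13
Index 2 WAS the min and new value -13 > old min -18. Must rescan other elements to find the new min.
Needs rescan: yes

Answer: yes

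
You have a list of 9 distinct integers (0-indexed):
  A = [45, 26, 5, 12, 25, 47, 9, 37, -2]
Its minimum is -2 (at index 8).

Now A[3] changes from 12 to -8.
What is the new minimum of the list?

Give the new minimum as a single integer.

Old min = -2 (at index 8)
Change: A[3] 12 -> -8
Changed element was NOT the old min.
  New min = min(old_min, new_val) = min(-2, -8) = -8

Answer: -8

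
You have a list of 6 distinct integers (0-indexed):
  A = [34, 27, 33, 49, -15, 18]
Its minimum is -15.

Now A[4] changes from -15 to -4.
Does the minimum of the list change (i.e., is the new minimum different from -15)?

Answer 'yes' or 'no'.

Old min = -15
Change: A[4] -15 -> -4
Changed element was the min; new min must be rechecked.
New min = -4; changed? yes

Answer: yes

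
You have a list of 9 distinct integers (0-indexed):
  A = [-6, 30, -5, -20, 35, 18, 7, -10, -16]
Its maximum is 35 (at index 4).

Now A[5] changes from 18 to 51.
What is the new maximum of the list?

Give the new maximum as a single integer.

Old max = 35 (at index 4)
Change: A[5] 18 -> 51
Changed element was NOT the old max.
  New max = max(old_max, new_val) = max(35, 51) = 51

Answer: 51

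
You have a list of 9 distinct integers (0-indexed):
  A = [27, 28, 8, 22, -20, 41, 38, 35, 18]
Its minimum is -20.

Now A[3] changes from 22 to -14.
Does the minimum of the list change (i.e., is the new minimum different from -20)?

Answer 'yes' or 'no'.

Answer: no

Derivation:
Old min = -20
Change: A[3] 22 -> -14
Changed element was NOT the min; min changes only if -14 < -20.
New min = -20; changed? no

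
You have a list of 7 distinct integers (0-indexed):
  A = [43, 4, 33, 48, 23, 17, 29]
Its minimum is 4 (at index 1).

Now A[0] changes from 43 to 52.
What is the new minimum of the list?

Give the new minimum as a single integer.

Answer: 4

Derivation:
Old min = 4 (at index 1)
Change: A[0] 43 -> 52
Changed element was NOT the old min.
  New min = min(old_min, new_val) = min(4, 52) = 4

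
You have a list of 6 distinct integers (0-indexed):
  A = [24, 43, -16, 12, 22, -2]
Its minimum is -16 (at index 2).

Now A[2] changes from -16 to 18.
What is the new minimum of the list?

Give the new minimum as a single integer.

Old min = -16 (at index 2)
Change: A[2] -16 -> 18
Changed element WAS the min. Need to check: is 18 still <= all others?
  Min of remaining elements: -2
  New min = min(18, -2) = -2

Answer: -2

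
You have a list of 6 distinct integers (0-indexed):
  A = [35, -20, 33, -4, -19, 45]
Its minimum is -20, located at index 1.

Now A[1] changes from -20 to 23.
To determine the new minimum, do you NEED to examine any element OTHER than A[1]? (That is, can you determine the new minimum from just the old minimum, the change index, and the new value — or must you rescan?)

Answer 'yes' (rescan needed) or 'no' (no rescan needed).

Old min = -20 at index 1
Change at index 1: -20 -> 23
Index 1 WAS the min and new value 23 > old min -20. Must rescan other elements to find the new min.
Needs rescan: yes

Answer: yes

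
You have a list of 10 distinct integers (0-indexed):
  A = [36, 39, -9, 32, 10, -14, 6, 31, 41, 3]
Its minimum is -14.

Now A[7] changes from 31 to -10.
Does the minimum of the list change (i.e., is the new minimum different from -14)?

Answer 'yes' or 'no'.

Answer: no

Derivation:
Old min = -14
Change: A[7] 31 -> -10
Changed element was NOT the min; min changes only if -10 < -14.
New min = -14; changed? no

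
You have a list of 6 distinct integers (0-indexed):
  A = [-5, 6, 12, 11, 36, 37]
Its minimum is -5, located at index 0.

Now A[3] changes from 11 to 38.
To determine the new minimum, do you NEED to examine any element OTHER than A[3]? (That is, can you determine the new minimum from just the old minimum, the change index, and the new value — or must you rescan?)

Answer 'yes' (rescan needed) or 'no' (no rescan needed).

Old min = -5 at index 0
Change at index 3: 11 -> 38
Index 3 was NOT the min. New min = min(-5, 38). No rescan of other elements needed.
Needs rescan: no

Answer: no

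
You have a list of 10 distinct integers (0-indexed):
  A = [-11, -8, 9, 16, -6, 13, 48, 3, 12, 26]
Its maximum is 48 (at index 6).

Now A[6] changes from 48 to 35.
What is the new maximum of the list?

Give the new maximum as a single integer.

Old max = 48 (at index 6)
Change: A[6] 48 -> 35
Changed element WAS the max -> may need rescan.
  Max of remaining elements: 26
  New max = max(35, 26) = 35

Answer: 35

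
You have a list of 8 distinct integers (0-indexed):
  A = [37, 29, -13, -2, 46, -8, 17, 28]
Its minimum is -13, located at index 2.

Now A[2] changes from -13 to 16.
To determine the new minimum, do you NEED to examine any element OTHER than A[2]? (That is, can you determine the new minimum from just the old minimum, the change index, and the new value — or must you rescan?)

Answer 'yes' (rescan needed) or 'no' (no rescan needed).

Old min = -13 at index 2
Change at index 2: -13 -> 16
Index 2 WAS the min and new value 16 > old min -13. Must rescan other elements to find the new min.
Needs rescan: yes

Answer: yes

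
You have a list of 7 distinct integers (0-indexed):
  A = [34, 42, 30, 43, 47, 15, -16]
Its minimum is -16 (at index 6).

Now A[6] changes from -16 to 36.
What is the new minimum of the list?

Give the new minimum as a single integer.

Answer: 15

Derivation:
Old min = -16 (at index 6)
Change: A[6] -16 -> 36
Changed element WAS the min. Need to check: is 36 still <= all others?
  Min of remaining elements: 15
  New min = min(36, 15) = 15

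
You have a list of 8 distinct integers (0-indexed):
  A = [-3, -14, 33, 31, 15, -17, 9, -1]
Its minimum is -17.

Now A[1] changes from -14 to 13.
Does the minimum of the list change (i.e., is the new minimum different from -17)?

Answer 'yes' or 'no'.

Old min = -17
Change: A[1] -14 -> 13
Changed element was NOT the min; min changes only if 13 < -17.
New min = -17; changed? no

Answer: no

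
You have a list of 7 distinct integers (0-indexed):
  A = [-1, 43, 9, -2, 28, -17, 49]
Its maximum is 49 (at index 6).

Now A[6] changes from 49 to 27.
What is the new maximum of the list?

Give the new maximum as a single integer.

Old max = 49 (at index 6)
Change: A[6] 49 -> 27
Changed element WAS the max -> may need rescan.
  Max of remaining elements: 43
  New max = max(27, 43) = 43

Answer: 43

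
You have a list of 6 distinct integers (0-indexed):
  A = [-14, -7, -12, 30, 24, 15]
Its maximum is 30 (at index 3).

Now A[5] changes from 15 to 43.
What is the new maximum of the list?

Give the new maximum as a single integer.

Answer: 43

Derivation:
Old max = 30 (at index 3)
Change: A[5] 15 -> 43
Changed element was NOT the old max.
  New max = max(old_max, new_val) = max(30, 43) = 43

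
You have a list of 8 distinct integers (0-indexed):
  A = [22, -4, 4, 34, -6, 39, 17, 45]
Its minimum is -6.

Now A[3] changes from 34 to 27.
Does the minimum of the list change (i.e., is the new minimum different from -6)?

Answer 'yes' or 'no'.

Old min = -6
Change: A[3] 34 -> 27
Changed element was NOT the min; min changes only if 27 < -6.
New min = -6; changed? no

Answer: no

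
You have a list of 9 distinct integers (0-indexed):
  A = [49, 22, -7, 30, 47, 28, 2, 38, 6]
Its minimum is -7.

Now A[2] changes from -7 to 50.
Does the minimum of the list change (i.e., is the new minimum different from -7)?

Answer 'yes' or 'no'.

Answer: yes

Derivation:
Old min = -7
Change: A[2] -7 -> 50
Changed element was the min; new min must be rechecked.
New min = 2; changed? yes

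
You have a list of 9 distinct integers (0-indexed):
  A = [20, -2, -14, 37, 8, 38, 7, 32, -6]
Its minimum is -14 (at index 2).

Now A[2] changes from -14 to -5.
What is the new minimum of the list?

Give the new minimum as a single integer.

Old min = -14 (at index 2)
Change: A[2] -14 -> -5
Changed element WAS the min. Need to check: is -5 still <= all others?
  Min of remaining elements: -6
  New min = min(-5, -6) = -6

Answer: -6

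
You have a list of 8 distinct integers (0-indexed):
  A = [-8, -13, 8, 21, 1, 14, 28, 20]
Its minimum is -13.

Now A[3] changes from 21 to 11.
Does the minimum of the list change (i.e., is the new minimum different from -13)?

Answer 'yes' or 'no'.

Old min = -13
Change: A[3] 21 -> 11
Changed element was NOT the min; min changes only if 11 < -13.
New min = -13; changed? no

Answer: no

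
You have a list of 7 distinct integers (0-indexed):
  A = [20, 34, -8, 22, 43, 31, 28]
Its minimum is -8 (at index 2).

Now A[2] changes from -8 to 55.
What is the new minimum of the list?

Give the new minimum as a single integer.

Old min = -8 (at index 2)
Change: A[2] -8 -> 55
Changed element WAS the min. Need to check: is 55 still <= all others?
  Min of remaining elements: 20
  New min = min(55, 20) = 20

Answer: 20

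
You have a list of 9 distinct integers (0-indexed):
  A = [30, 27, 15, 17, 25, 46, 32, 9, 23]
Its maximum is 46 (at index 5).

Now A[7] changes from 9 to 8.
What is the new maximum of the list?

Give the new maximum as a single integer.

Old max = 46 (at index 5)
Change: A[7] 9 -> 8
Changed element was NOT the old max.
  New max = max(old_max, new_val) = max(46, 8) = 46

Answer: 46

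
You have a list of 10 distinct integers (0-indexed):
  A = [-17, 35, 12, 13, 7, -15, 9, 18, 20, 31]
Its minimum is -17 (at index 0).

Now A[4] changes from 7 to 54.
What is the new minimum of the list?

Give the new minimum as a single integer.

Old min = -17 (at index 0)
Change: A[4] 7 -> 54
Changed element was NOT the old min.
  New min = min(old_min, new_val) = min(-17, 54) = -17

Answer: -17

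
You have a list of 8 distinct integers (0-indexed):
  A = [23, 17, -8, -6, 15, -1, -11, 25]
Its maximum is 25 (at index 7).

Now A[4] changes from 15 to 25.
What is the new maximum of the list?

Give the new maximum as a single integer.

Answer: 25

Derivation:
Old max = 25 (at index 7)
Change: A[4] 15 -> 25
Changed element was NOT the old max.
  New max = max(old_max, new_val) = max(25, 25) = 25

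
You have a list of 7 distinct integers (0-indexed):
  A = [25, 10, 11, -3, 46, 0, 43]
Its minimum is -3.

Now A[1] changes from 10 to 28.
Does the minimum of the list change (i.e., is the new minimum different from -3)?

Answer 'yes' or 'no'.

Answer: no

Derivation:
Old min = -3
Change: A[1] 10 -> 28
Changed element was NOT the min; min changes only if 28 < -3.
New min = -3; changed? no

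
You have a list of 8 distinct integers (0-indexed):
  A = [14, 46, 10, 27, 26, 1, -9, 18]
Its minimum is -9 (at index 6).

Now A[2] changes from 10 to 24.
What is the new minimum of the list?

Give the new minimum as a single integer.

Answer: -9

Derivation:
Old min = -9 (at index 6)
Change: A[2] 10 -> 24
Changed element was NOT the old min.
  New min = min(old_min, new_val) = min(-9, 24) = -9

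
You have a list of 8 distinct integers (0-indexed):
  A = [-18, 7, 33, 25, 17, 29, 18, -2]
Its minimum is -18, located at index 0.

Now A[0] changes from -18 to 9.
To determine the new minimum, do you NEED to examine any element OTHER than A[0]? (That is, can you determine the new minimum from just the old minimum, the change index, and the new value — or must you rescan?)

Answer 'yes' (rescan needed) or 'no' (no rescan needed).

Answer: yes

Derivation:
Old min = -18 at index 0
Change at index 0: -18 -> 9
Index 0 WAS the min and new value 9 > old min -18. Must rescan other elements to find the new min.
Needs rescan: yes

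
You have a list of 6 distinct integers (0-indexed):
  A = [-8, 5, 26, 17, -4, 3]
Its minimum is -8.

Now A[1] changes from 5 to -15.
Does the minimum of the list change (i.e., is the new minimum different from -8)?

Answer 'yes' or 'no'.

Answer: yes

Derivation:
Old min = -8
Change: A[1] 5 -> -15
Changed element was NOT the min; min changes only if -15 < -8.
New min = -15; changed? yes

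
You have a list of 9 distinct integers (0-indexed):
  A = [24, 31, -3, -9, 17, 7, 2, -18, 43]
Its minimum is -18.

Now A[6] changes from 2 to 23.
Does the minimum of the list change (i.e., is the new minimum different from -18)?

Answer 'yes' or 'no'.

Answer: no

Derivation:
Old min = -18
Change: A[6] 2 -> 23
Changed element was NOT the min; min changes only if 23 < -18.
New min = -18; changed? no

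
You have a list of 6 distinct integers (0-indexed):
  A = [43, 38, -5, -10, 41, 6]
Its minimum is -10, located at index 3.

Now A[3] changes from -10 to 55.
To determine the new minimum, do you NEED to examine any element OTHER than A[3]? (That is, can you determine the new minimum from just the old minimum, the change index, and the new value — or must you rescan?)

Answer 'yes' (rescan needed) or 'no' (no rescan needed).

Answer: yes

Derivation:
Old min = -10 at index 3
Change at index 3: -10 -> 55
Index 3 WAS the min and new value 55 > old min -10. Must rescan other elements to find the new min.
Needs rescan: yes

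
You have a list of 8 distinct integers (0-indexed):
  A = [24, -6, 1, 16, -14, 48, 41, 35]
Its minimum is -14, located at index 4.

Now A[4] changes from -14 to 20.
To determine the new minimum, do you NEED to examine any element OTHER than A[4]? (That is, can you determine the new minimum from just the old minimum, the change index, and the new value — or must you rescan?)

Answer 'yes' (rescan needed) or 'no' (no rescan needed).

Old min = -14 at index 4
Change at index 4: -14 -> 20
Index 4 WAS the min and new value 20 > old min -14. Must rescan other elements to find the new min.
Needs rescan: yes

Answer: yes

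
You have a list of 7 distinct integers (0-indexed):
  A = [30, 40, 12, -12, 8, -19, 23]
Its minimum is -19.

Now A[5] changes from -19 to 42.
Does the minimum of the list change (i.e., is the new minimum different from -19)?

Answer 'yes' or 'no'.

Old min = -19
Change: A[5] -19 -> 42
Changed element was the min; new min must be rechecked.
New min = -12; changed? yes

Answer: yes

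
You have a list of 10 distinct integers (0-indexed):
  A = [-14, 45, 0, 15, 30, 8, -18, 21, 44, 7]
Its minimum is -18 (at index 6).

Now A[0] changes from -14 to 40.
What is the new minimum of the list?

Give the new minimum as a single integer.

Old min = -18 (at index 6)
Change: A[0] -14 -> 40
Changed element was NOT the old min.
  New min = min(old_min, new_val) = min(-18, 40) = -18

Answer: -18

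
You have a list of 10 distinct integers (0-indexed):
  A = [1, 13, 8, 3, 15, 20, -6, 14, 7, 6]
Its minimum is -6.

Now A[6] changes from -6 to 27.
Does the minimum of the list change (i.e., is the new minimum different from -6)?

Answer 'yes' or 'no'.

Old min = -6
Change: A[6] -6 -> 27
Changed element was the min; new min must be rechecked.
New min = 1; changed? yes

Answer: yes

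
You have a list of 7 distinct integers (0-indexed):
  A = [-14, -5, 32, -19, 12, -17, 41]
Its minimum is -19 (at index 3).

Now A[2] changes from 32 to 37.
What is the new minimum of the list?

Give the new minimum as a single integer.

Answer: -19

Derivation:
Old min = -19 (at index 3)
Change: A[2] 32 -> 37
Changed element was NOT the old min.
  New min = min(old_min, new_val) = min(-19, 37) = -19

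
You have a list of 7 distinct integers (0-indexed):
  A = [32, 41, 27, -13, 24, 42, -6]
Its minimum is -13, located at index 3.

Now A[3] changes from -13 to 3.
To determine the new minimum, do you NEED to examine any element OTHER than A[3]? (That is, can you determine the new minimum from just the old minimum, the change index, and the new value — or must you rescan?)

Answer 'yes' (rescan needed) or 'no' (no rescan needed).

Old min = -13 at index 3
Change at index 3: -13 -> 3
Index 3 WAS the min and new value 3 > old min -13. Must rescan other elements to find the new min.
Needs rescan: yes

Answer: yes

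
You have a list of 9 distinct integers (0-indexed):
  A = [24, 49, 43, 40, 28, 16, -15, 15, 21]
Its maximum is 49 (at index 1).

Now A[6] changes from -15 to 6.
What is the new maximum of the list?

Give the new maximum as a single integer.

Old max = 49 (at index 1)
Change: A[6] -15 -> 6
Changed element was NOT the old max.
  New max = max(old_max, new_val) = max(49, 6) = 49

Answer: 49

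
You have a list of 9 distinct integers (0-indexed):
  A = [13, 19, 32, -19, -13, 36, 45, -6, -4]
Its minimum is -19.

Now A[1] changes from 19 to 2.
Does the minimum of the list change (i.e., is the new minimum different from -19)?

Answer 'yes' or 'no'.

Old min = -19
Change: A[1] 19 -> 2
Changed element was NOT the min; min changes only if 2 < -19.
New min = -19; changed? no

Answer: no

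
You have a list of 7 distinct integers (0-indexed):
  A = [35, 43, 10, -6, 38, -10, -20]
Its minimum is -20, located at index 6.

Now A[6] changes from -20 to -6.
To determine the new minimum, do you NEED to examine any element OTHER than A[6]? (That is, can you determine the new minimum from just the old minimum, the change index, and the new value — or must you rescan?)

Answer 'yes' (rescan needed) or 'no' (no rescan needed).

Old min = -20 at index 6
Change at index 6: -20 -> -6
Index 6 WAS the min and new value -6 > old min -20. Must rescan other elements to find the new min.
Needs rescan: yes

Answer: yes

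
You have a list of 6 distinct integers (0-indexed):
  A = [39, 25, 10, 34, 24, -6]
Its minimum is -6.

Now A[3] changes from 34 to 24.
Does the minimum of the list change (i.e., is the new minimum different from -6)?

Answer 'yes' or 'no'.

Old min = -6
Change: A[3] 34 -> 24
Changed element was NOT the min; min changes only if 24 < -6.
New min = -6; changed? no

Answer: no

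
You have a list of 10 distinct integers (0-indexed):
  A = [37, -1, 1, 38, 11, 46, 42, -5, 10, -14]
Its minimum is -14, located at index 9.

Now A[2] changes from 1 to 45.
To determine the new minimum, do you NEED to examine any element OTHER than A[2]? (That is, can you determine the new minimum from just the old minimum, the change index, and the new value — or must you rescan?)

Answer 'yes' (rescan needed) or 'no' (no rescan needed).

Answer: no

Derivation:
Old min = -14 at index 9
Change at index 2: 1 -> 45
Index 2 was NOT the min. New min = min(-14, 45). No rescan of other elements needed.
Needs rescan: no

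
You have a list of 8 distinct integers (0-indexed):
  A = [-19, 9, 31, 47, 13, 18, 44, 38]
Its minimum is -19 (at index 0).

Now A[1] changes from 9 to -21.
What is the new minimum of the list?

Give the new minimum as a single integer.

Old min = -19 (at index 0)
Change: A[1] 9 -> -21
Changed element was NOT the old min.
  New min = min(old_min, new_val) = min(-19, -21) = -21

Answer: -21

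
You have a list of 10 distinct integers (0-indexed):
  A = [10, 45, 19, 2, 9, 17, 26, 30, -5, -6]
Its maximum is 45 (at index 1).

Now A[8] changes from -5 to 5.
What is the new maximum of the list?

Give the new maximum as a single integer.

Old max = 45 (at index 1)
Change: A[8] -5 -> 5
Changed element was NOT the old max.
  New max = max(old_max, new_val) = max(45, 5) = 45

Answer: 45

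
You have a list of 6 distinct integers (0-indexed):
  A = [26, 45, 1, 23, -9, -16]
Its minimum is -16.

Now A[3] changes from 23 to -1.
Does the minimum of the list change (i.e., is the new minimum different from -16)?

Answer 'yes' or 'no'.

Answer: no

Derivation:
Old min = -16
Change: A[3] 23 -> -1
Changed element was NOT the min; min changes only if -1 < -16.
New min = -16; changed? no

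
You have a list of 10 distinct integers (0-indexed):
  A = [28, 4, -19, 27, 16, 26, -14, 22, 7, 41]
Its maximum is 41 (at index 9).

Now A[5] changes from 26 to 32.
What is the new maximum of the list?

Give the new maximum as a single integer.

Old max = 41 (at index 9)
Change: A[5] 26 -> 32
Changed element was NOT the old max.
  New max = max(old_max, new_val) = max(41, 32) = 41

Answer: 41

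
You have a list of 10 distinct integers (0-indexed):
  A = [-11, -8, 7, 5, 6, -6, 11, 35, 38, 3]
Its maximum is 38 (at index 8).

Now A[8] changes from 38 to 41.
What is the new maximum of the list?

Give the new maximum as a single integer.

Answer: 41

Derivation:
Old max = 38 (at index 8)
Change: A[8] 38 -> 41
Changed element WAS the max -> may need rescan.
  Max of remaining elements: 35
  New max = max(41, 35) = 41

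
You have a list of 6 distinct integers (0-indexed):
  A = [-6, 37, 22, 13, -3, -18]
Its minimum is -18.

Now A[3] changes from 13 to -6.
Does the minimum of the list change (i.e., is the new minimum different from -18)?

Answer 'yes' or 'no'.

Answer: no

Derivation:
Old min = -18
Change: A[3] 13 -> -6
Changed element was NOT the min; min changes only if -6 < -18.
New min = -18; changed? no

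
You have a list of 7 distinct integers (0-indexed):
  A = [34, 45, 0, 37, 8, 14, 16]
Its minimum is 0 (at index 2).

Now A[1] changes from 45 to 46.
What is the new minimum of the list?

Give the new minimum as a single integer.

Answer: 0

Derivation:
Old min = 0 (at index 2)
Change: A[1] 45 -> 46
Changed element was NOT the old min.
  New min = min(old_min, new_val) = min(0, 46) = 0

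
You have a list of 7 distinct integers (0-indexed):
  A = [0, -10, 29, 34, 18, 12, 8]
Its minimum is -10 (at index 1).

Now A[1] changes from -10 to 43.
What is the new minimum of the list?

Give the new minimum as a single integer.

Answer: 0

Derivation:
Old min = -10 (at index 1)
Change: A[1] -10 -> 43
Changed element WAS the min. Need to check: is 43 still <= all others?
  Min of remaining elements: 0
  New min = min(43, 0) = 0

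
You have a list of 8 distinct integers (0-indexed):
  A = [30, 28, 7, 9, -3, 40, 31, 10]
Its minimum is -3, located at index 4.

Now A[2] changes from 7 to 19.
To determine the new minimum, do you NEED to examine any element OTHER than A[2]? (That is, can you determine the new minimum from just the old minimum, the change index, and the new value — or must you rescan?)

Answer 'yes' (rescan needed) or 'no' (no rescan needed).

Answer: no

Derivation:
Old min = -3 at index 4
Change at index 2: 7 -> 19
Index 2 was NOT the min. New min = min(-3, 19). No rescan of other elements needed.
Needs rescan: no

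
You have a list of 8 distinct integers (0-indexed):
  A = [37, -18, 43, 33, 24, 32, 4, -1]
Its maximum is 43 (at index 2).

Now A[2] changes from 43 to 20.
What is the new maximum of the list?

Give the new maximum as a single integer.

Answer: 37

Derivation:
Old max = 43 (at index 2)
Change: A[2] 43 -> 20
Changed element WAS the max -> may need rescan.
  Max of remaining elements: 37
  New max = max(20, 37) = 37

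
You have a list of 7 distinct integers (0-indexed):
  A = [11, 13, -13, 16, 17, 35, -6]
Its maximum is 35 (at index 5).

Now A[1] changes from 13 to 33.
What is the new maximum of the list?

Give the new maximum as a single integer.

Answer: 35

Derivation:
Old max = 35 (at index 5)
Change: A[1] 13 -> 33
Changed element was NOT the old max.
  New max = max(old_max, new_val) = max(35, 33) = 35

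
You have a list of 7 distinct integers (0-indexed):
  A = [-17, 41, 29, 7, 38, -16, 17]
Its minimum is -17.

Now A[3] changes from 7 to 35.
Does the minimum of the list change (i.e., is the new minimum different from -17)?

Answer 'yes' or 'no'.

Answer: no

Derivation:
Old min = -17
Change: A[3] 7 -> 35
Changed element was NOT the min; min changes only if 35 < -17.
New min = -17; changed? no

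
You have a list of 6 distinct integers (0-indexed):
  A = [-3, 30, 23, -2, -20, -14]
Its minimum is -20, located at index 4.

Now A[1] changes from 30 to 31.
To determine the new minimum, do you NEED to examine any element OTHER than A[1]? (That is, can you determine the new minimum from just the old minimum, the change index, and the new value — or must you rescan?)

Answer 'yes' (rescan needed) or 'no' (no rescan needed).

Old min = -20 at index 4
Change at index 1: 30 -> 31
Index 1 was NOT the min. New min = min(-20, 31). No rescan of other elements needed.
Needs rescan: no

Answer: no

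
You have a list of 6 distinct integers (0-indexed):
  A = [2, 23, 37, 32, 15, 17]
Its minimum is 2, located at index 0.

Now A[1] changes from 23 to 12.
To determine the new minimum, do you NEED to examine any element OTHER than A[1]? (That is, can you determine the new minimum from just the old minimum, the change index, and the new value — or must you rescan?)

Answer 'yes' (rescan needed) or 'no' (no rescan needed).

Old min = 2 at index 0
Change at index 1: 23 -> 12
Index 1 was NOT the min. New min = min(2, 12). No rescan of other elements needed.
Needs rescan: no

Answer: no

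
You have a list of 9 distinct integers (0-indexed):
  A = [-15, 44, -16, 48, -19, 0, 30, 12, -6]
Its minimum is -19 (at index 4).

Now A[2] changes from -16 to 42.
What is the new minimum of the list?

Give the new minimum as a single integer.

Old min = -19 (at index 4)
Change: A[2] -16 -> 42
Changed element was NOT the old min.
  New min = min(old_min, new_val) = min(-19, 42) = -19

Answer: -19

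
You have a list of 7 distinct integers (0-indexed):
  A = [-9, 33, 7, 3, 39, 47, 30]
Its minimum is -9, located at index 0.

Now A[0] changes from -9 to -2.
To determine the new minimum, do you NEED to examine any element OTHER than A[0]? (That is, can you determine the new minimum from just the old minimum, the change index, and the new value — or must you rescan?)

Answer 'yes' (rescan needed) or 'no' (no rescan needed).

Old min = -9 at index 0
Change at index 0: -9 -> -2
Index 0 WAS the min and new value -2 > old min -9. Must rescan other elements to find the new min.
Needs rescan: yes

Answer: yes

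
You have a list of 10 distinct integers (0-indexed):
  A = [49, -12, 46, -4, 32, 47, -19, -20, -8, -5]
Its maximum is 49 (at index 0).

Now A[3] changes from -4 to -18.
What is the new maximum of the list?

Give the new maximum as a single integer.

Answer: 49

Derivation:
Old max = 49 (at index 0)
Change: A[3] -4 -> -18
Changed element was NOT the old max.
  New max = max(old_max, new_val) = max(49, -18) = 49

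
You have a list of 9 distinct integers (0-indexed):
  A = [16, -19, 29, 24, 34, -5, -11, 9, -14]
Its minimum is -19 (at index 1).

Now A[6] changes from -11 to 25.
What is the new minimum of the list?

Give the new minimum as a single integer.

Old min = -19 (at index 1)
Change: A[6] -11 -> 25
Changed element was NOT the old min.
  New min = min(old_min, new_val) = min(-19, 25) = -19

Answer: -19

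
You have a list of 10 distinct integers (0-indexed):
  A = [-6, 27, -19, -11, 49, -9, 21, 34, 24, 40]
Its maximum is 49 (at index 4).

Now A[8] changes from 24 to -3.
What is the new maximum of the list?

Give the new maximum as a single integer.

Answer: 49

Derivation:
Old max = 49 (at index 4)
Change: A[8] 24 -> -3
Changed element was NOT the old max.
  New max = max(old_max, new_val) = max(49, -3) = 49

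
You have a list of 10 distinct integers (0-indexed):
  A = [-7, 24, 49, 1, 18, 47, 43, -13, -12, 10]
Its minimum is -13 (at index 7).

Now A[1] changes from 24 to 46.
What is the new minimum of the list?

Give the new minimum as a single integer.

Old min = -13 (at index 7)
Change: A[1] 24 -> 46
Changed element was NOT the old min.
  New min = min(old_min, new_val) = min(-13, 46) = -13

Answer: -13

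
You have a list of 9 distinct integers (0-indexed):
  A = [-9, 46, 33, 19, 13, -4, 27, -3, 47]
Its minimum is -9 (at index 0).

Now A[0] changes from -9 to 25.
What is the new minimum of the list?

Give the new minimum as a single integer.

Answer: -4

Derivation:
Old min = -9 (at index 0)
Change: A[0] -9 -> 25
Changed element WAS the min. Need to check: is 25 still <= all others?
  Min of remaining elements: -4
  New min = min(25, -4) = -4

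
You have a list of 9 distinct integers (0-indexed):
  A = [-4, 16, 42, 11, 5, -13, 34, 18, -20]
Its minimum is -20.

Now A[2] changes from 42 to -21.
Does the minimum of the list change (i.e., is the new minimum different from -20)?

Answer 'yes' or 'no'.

Answer: yes

Derivation:
Old min = -20
Change: A[2] 42 -> -21
Changed element was NOT the min; min changes only if -21 < -20.
New min = -21; changed? yes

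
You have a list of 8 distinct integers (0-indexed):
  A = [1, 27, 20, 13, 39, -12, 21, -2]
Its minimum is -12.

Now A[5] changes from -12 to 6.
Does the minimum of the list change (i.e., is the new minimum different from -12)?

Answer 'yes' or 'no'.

Old min = -12
Change: A[5] -12 -> 6
Changed element was the min; new min must be rechecked.
New min = -2; changed? yes

Answer: yes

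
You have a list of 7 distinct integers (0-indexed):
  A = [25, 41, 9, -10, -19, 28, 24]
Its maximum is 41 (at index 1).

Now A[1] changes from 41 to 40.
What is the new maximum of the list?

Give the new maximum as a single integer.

Answer: 40

Derivation:
Old max = 41 (at index 1)
Change: A[1] 41 -> 40
Changed element WAS the max -> may need rescan.
  Max of remaining elements: 28
  New max = max(40, 28) = 40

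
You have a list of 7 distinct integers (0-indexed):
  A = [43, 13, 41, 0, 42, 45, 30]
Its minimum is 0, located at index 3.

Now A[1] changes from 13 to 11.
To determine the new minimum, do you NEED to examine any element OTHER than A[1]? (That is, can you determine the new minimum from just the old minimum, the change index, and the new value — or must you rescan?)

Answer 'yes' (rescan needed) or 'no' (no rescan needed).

Answer: no

Derivation:
Old min = 0 at index 3
Change at index 1: 13 -> 11
Index 1 was NOT the min. New min = min(0, 11). No rescan of other elements needed.
Needs rescan: no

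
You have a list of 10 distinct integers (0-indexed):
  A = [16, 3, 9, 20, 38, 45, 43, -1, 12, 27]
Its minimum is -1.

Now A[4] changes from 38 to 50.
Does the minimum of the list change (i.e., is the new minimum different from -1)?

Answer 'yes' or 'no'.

Old min = -1
Change: A[4] 38 -> 50
Changed element was NOT the min; min changes only if 50 < -1.
New min = -1; changed? no

Answer: no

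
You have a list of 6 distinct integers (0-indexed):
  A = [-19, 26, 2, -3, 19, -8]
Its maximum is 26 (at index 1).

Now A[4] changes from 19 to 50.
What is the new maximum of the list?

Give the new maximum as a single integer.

Old max = 26 (at index 1)
Change: A[4] 19 -> 50
Changed element was NOT the old max.
  New max = max(old_max, new_val) = max(26, 50) = 50

Answer: 50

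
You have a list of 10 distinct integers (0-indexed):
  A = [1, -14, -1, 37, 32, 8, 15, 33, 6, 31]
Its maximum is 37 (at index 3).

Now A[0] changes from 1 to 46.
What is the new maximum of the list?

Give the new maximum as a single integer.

Answer: 46

Derivation:
Old max = 37 (at index 3)
Change: A[0] 1 -> 46
Changed element was NOT the old max.
  New max = max(old_max, new_val) = max(37, 46) = 46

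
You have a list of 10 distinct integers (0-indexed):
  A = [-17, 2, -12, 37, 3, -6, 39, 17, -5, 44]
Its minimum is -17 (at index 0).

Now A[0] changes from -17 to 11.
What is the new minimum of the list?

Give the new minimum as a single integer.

Answer: -12

Derivation:
Old min = -17 (at index 0)
Change: A[0] -17 -> 11
Changed element WAS the min. Need to check: is 11 still <= all others?
  Min of remaining elements: -12
  New min = min(11, -12) = -12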